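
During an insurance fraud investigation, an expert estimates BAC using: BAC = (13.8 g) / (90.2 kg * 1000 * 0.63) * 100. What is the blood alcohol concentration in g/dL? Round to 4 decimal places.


Applying the Widmark formula:
BAC = (dose_g / (body_wt * 1000 * r)) * 100
Denominator = 90.2 * 1000 * 0.63 = 56826
BAC = (13.8 / 56826) * 100
BAC = 0.0243 g/dL

0.0243


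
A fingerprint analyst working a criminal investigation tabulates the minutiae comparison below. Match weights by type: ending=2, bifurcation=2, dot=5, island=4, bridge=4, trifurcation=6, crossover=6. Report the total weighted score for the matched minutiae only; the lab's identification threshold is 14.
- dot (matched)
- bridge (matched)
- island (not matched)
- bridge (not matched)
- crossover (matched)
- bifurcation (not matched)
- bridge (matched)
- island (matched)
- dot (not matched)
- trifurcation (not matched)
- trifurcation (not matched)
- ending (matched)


Weighted minutiae match score:
  dot: matched, +5 (running total 5)
  bridge: matched, +4 (running total 9)
  island: not matched, +0
  bridge: not matched, +0
  crossover: matched, +6 (running total 15)
  bifurcation: not matched, +0
  bridge: matched, +4 (running total 19)
  island: matched, +4 (running total 23)
  dot: not matched, +0
  trifurcation: not matched, +0
  trifurcation: not matched, +0
  ending: matched, +2 (running total 25)
Total score = 25
Threshold = 14; verdict = identification

25


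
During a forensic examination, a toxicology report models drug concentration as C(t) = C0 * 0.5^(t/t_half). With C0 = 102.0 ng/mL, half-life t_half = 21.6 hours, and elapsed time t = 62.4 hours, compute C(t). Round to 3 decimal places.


Drug concentration decay:
Number of half-lives = t / t_half = 62.4 / 21.6 = 2.888889
Decay factor = 0.5^2.888889 = 0.13500746
C(t) = 102.0 * 0.13500746 = 13.771 ng/mL

13.771


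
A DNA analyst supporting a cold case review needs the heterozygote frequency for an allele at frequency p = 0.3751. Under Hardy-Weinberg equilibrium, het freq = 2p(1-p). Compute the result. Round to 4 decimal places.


Hardy-Weinberg heterozygote frequency:
q = 1 - p = 1 - 0.3751 = 0.6249
2pq = 2 * 0.3751 * 0.6249 = 0.4688

0.4688


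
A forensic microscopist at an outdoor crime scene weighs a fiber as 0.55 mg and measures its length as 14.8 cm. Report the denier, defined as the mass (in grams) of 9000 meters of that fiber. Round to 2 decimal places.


Denier calculation:
Mass in grams = 0.55 mg / 1000 = 0.00055 g
Length in meters = 14.8 cm / 100 = 0.148 m
Linear density = mass / length = 0.00055 / 0.148 = 0.00371622 g/m
Denier = (g/m) * 9000 = 0.00371622 * 9000 = 33.45

33.45


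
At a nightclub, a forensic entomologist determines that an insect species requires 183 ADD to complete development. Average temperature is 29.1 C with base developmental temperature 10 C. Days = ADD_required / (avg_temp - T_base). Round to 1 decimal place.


Insect development time:
Effective temperature = avg_temp - T_base = 29.1 - 10 = 19.1 C
Days = ADD / effective_temp = 183 / 19.1 = 9.6 days

9.6


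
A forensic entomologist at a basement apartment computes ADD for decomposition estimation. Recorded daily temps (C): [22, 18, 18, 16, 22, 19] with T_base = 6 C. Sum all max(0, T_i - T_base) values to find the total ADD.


Computing ADD day by day:
Day 1: max(0, 22 - 6) = 16
Day 2: max(0, 18 - 6) = 12
Day 3: max(0, 18 - 6) = 12
Day 4: max(0, 16 - 6) = 10
Day 5: max(0, 22 - 6) = 16
Day 6: max(0, 19 - 6) = 13
Total ADD = 79

79


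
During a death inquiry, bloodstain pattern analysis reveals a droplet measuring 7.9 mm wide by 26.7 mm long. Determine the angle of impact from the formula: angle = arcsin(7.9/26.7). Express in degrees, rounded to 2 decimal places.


Blood spatter impact angle calculation:
width / length = 7.9 / 26.7 = 0.29588
angle = arcsin(0.29588)
angle = 17.21 degrees

17.21


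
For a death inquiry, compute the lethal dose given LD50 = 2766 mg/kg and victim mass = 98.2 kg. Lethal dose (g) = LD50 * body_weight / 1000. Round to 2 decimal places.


Lethal dose calculation:
Lethal dose = LD50 * body_weight / 1000
= 2766 * 98.2 / 1000
= 271621.2 / 1000
= 271.62 g

271.62


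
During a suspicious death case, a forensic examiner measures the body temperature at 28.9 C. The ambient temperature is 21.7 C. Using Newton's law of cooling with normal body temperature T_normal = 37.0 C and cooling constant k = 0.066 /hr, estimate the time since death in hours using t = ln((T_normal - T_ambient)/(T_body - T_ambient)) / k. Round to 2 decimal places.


Using Newton's law of cooling:
t = ln((T_normal - T_ambient) / (T_body - T_ambient)) / k
T_normal - T_ambient = 15.3
T_body - T_ambient = 7.2
Ratio = 2.125
ln(ratio) = 0.753772
t = 0.753772 / 0.066 = 11.42 hours

11.42


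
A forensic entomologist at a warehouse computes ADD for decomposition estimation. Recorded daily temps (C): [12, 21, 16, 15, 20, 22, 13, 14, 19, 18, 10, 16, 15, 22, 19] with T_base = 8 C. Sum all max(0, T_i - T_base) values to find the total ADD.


Computing ADD day by day:
Day 1: max(0, 12 - 8) = 4
Day 2: max(0, 21 - 8) = 13
Day 3: max(0, 16 - 8) = 8
Day 4: max(0, 15 - 8) = 7
Day 5: max(0, 20 - 8) = 12
Day 6: max(0, 22 - 8) = 14
Day 7: max(0, 13 - 8) = 5
Day 8: max(0, 14 - 8) = 6
Day 9: max(0, 19 - 8) = 11
Day 10: max(0, 18 - 8) = 10
Day 11: max(0, 10 - 8) = 2
Day 12: max(0, 16 - 8) = 8
Day 13: max(0, 15 - 8) = 7
Day 14: max(0, 22 - 8) = 14
Day 15: max(0, 19 - 8) = 11
Total ADD = 132

132


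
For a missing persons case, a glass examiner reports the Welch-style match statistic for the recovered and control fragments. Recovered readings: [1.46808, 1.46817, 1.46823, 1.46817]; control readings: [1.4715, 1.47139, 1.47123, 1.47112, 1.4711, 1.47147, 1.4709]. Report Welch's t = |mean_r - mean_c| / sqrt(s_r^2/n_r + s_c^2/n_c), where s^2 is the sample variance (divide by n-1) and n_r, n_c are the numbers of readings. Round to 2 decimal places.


Welch's t-criterion for glass RI comparison:
Recovered mean = sum / n_r = 5.87265 / 4 = 1.4681625
Control mean = sum / n_c = 10.29871 / 7 = 1.4712443
Recovered sample variance s_r^2 = 3.825e-09
Control sample variance s_c^2 = 4.87619e-08
Welch SE (unpooled) = sqrt(s_r^2/n_r + s_c^2/n_c) = sqrt(9.5625e-10 + 6.96599e-09) = sqrt(7.92224e-09) = 8.9007e-05
|mean_r - mean_c| = 0.00308179
t = 0.00308179 / 8.9007e-05 = 34.62

34.62


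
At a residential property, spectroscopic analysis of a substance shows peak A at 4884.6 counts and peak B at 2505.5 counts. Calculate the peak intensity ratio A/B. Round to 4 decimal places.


Spectral peak ratio:
Peak A = 4884.6 counts
Peak B = 2505.5 counts
Ratio = 4884.6 / 2505.5 = 1.9496

1.9496


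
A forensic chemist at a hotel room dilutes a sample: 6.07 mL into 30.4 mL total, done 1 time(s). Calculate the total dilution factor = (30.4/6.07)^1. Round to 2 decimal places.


Dilution factor calculation:
Single dilution = V_total / V_sample = 30.4 / 6.07 ≈ 5.008237
Number of dilutions = 1
Total DF = (30.4 / 6.07)^1 (full precision, rounded at the end) = 5.01

5.01


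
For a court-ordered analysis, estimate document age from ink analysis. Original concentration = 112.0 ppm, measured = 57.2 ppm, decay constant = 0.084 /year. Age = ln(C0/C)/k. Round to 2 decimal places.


Document age estimation:
C0/C = 112.0 / 57.2 = 1.958042
ln(C0/C) = 0.671945
t = 0.671945 / 0.084 = 8.00 years

8.00


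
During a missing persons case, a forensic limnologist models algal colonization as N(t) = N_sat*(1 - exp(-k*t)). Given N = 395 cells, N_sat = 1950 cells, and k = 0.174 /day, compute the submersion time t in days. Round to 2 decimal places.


PMSI from diatom colonization curve:
N / N_sat = 395 / 1950 = 0.202564
1 - N/N_sat = 0.797436
ln(1 - N/N_sat) = -0.226354
t = -ln(1 - N/N_sat) / k = -(-0.226354) / 0.174 = 1.30 days

1.30


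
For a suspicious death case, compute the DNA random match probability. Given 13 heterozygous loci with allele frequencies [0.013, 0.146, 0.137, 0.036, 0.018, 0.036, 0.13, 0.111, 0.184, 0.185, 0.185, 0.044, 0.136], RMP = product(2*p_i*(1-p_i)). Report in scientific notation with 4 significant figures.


Computing RMP for 13 loci:
Locus 1: 2 * 0.013 * 0.987 = 0.025662
Locus 2: 2 * 0.146 * 0.854 = 0.249368
Locus 3: 2 * 0.137 * 0.863 = 0.236462
Locus 4: 2 * 0.036 * 0.964 = 0.069408
Locus 5: 2 * 0.018 * 0.982 = 0.035352
Locus 6: 2 * 0.036 * 0.964 = 0.069408
Locus 7: 2 * 0.13 * 0.87 = 0.2262
Locus 8: 2 * 0.111 * 0.889 = 0.197358
Locus 9: 2 * 0.184 * 0.816 = 0.300288
Locus 10: 2 * 0.185 * 0.815 = 0.30155
Locus 11: 2 * 0.185 * 0.815 = 0.30155
Locus 12: 2 * 0.044 * 0.956 = 0.084128
Locus 13: 2 * 0.136 * 0.864 = 0.235008
RMP = 6.211e-12

6.211e-12


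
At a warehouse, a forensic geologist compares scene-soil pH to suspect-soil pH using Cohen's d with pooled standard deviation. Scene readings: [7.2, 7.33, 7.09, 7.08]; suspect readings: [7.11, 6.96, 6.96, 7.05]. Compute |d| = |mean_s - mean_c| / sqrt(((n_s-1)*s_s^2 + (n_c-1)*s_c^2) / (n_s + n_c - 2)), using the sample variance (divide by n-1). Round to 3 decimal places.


Pooled-variance Cohen's d for soil pH comparison:
Scene mean = 28.7 / 4 = 7.175
Suspect mean = 28.08 / 4 = 7.02
Scene sample variance s_s^2 = 0.013633
Suspect sample variance s_c^2 = 0.0054
Pooled variance = ((n_s-1)*s_s^2 + (n_c-1)*s_c^2) / (n_s + n_c - 2) = 0.009517
Pooled SD = sqrt(0.009517) = 0.097555
Mean difference = 0.155
|d| = |0.155| / 0.097555 = 1.589

1.589


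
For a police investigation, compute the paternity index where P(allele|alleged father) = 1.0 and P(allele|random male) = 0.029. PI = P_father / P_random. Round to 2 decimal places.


Paternity Index calculation:
PI = P(allele|father) / P(allele|random)
PI = 1.0 / 0.029
PI = 34.48

34.48


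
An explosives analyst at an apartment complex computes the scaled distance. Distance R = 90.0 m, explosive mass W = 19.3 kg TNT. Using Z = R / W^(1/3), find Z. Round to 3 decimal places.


Scaled distance calculation:
W^(1/3) = 19.3^(1/3) = 2.682373
Z = R / W^(1/3) = 90.0 / 2.682373
Z = 33.552 m/kg^(1/3)

33.552


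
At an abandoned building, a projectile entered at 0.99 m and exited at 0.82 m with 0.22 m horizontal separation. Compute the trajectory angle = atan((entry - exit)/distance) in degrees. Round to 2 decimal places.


Bullet trajectory angle:
Height difference = 0.99 - 0.82 = 0.17 m
angle = atan(0.17 / 0.22)
angle = atan(0.772727)
angle = 37.69 degrees

37.69


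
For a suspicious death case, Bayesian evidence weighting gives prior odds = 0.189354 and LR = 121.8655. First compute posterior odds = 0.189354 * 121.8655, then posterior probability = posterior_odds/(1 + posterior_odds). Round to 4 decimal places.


Bayesian evidence evaluation:
Posterior odds = prior_odds * LR = 0.189354 * 121.8655 = 23.07572
Posterior probability = posterior_odds / (1 + posterior_odds)
= 23.07572 / (1 + 23.07572)
= 23.07572 / 24.07572
= 0.9585

0.9585


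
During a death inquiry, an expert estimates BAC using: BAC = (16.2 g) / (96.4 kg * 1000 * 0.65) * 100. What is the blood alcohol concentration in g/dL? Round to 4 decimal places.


Applying the Widmark formula:
BAC = (dose_g / (body_wt * 1000 * r)) * 100
Denominator = 96.4 * 1000 * 0.65 = 62660
BAC = (16.2 / 62660) * 100
BAC = 0.0259 g/dL

0.0259


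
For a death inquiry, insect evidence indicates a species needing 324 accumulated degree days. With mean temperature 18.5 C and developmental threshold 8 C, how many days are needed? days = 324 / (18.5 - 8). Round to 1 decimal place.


Insect development time:
Effective temperature = avg_temp - T_base = 18.5 - 8 = 10.5 C
Days = ADD / effective_temp = 324 / 10.5 = 30.9 days

30.9


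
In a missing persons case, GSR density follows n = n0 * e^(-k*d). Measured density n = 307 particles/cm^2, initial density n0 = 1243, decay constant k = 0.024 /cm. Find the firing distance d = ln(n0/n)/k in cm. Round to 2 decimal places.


GSR distance calculation:
n0/n = 1243 / 307 = 4.04886
ln(n0/n) = 1.398435
d = 1.398435 / 0.024 = 58.27 cm

58.27


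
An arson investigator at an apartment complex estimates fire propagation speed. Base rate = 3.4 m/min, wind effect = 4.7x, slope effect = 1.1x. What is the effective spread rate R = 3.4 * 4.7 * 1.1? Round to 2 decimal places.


Fire spread rate calculation:
R = R0 * wind_factor * slope_factor
= 3.4 * 4.7 * 1.1
= 15.98 * 1.1
= 17.58 m/min

17.58


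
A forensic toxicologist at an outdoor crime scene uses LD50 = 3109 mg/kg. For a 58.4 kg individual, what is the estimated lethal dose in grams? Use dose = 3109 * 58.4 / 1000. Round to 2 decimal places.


Lethal dose calculation:
Lethal dose = LD50 * body_weight / 1000
= 3109 * 58.4 / 1000
= 181565.6 / 1000
= 181.57 g

181.57


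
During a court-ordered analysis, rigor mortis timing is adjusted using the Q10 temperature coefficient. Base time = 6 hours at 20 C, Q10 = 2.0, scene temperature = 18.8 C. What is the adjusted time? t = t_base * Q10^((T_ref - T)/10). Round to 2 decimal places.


Rigor mortis time adjustment:
Exponent = (T_ref - T_actual) / 10 = (20 - 18.8) / 10 = 0.12
Q10 factor = 2.0^0.12 = 1.08673
t_adjusted = 6 * 1.08673 = 6.52 hours

6.52


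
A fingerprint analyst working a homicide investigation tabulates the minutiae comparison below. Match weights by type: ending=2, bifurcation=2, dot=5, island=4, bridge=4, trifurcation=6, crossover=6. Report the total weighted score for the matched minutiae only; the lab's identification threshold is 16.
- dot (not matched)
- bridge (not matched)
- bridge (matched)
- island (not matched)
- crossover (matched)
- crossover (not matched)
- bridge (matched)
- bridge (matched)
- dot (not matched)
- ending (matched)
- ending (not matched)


Weighted minutiae match score:
  dot: not matched, +0
  bridge: not matched, +0
  bridge: matched, +4 (running total 4)
  island: not matched, +0
  crossover: matched, +6 (running total 10)
  crossover: not matched, +0
  bridge: matched, +4 (running total 14)
  bridge: matched, +4 (running total 18)
  dot: not matched, +0
  ending: matched, +2 (running total 20)
  ending: not matched, +0
Total score = 20
Threshold = 16; verdict = identification

20


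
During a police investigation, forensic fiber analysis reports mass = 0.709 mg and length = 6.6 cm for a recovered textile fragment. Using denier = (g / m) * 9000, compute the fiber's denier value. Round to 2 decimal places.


Denier calculation:
Mass in grams = 0.709 mg / 1000 = 0.000709 g
Length in meters = 6.6 cm / 100 = 0.066 m
Linear density = mass / length = 0.000709 / 0.066 = 0.01074242 g/m
Denier = (g/m) * 9000 = 0.01074242 * 9000 = 96.68

96.68


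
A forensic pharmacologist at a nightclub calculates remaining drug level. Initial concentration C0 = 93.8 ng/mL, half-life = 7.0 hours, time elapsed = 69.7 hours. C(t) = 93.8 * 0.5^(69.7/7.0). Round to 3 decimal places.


Drug concentration decay:
Number of half-lives = t / t_half = 69.7 / 7.0 = 9.957143
Decay factor = 0.5^9.957143 = 0.00100601
C(t) = 93.8 * 0.00100601 = 0.094 ng/mL

0.094


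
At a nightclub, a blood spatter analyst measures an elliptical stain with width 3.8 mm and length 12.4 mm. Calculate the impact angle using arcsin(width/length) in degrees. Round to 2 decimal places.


Blood spatter impact angle calculation:
width / length = 3.8 / 12.4 = 0.306452
angle = arcsin(0.306452)
angle = 17.85 degrees

17.85


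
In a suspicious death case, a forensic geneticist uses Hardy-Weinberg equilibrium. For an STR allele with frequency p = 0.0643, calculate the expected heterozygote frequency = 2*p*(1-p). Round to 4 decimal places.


Hardy-Weinberg heterozygote frequency:
q = 1 - p = 1 - 0.0643 = 0.9357
2pq = 2 * 0.0643 * 0.9357 = 0.1203

0.1203


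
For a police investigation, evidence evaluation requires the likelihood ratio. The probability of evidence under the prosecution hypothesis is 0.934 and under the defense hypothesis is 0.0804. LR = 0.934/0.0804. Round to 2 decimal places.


Likelihood ratio calculation:
LR = P(E|Hp) / P(E|Hd)
LR = 0.934 / 0.0804
LR = 11.62

11.62


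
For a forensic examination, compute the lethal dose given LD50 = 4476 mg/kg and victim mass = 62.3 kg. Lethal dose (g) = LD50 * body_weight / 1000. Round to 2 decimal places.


Lethal dose calculation:
Lethal dose = LD50 * body_weight / 1000
= 4476 * 62.3 / 1000
= 278854.8 / 1000
= 278.85 g

278.85


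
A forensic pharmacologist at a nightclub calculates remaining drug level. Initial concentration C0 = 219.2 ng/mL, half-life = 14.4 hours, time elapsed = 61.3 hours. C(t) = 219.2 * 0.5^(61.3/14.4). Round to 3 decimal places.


Drug concentration decay:
Number of half-lives = t / t_half = 61.3 / 14.4 = 4.256944
Decay factor = 0.5^4.256944 = 0.05230367
C(t) = 219.2 * 0.05230367 = 11.465 ng/mL

11.465


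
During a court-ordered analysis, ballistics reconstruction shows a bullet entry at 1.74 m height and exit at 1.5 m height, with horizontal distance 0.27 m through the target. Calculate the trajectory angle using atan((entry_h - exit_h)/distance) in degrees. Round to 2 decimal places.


Bullet trajectory angle:
Height difference = 1.74 - 1.5 = 0.24 m
angle = atan(0.24 / 0.27)
angle = atan(0.888889)
angle = 41.63 degrees

41.63


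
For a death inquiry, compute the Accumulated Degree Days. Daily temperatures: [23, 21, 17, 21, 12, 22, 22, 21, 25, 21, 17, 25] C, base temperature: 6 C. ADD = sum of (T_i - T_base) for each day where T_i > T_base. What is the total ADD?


Computing ADD day by day:
Day 1: max(0, 23 - 6) = 17
Day 2: max(0, 21 - 6) = 15
Day 3: max(0, 17 - 6) = 11
Day 4: max(0, 21 - 6) = 15
Day 5: max(0, 12 - 6) = 6
Day 6: max(0, 22 - 6) = 16
Day 7: max(0, 22 - 6) = 16
Day 8: max(0, 21 - 6) = 15
Day 9: max(0, 25 - 6) = 19
Day 10: max(0, 21 - 6) = 15
Day 11: max(0, 17 - 6) = 11
Day 12: max(0, 25 - 6) = 19
Total ADD = 175

175


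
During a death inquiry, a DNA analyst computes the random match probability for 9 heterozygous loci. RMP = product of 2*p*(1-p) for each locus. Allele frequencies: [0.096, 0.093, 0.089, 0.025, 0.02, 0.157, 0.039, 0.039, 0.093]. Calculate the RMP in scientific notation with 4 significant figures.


Computing RMP for 9 loci:
Locus 1: 2 * 0.096 * 0.904 = 0.173568
Locus 2: 2 * 0.093 * 0.907 = 0.168702
Locus 3: 2 * 0.089 * 0.911 = 0.162158
Locus 4: 2 * 0.025 * 0.975 = 0.04875
Locus 5: 2 * 0.02 * 0.98 = 0.0392
Locus 6: 2 * 0.157 * 0.843 = 0.264702
Locus 7: 2 * 0.039 * 0.961 = 0.074958
Locus 8: 2 * 0.039 * 0.961 = 0.074958
Locus 9: 2 * 0.093 * 0.907 = 0.168702
RMP = 2.277e-09

2.277e-09


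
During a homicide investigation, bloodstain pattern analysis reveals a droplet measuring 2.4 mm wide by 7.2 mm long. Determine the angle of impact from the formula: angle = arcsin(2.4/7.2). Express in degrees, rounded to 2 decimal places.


Blood spatter impact angle calculation:
width / length = 2.4 / 7.2 = 0.333333
angle = arcsin(0.333333)
angle = 19.47 degrees

19.47


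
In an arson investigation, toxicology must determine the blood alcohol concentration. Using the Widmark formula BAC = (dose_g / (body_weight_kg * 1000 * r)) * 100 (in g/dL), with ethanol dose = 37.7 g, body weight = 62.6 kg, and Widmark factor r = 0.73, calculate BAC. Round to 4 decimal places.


Applying the Widmark formula:
BAC = (dose_g / (body_wt * 1000 * r)) * 100
Denominator = 62.6 * 1000 * 0.73 = 45698
BAC = (37.7 / 45698) * 100
BAC = 0.0825 g/dL

0.0825


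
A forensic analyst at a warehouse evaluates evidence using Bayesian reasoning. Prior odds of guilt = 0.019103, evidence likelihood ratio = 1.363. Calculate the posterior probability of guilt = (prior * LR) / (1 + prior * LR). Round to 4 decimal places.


Bayesian evidence evaluation:
Posterior odds = prior_odds * LR = 0.019103 * 1.363 = 0.02603739
Posterior probability = posterior_odds / (1 + posterior_odds)
= 0.02603739 / (1 + 0.02603739)
= 0.02603739 / 1.02603739
= 0.0254

0.0254


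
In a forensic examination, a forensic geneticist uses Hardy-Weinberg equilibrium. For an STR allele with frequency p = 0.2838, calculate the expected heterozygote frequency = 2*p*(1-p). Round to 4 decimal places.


Hardy-Weinberg heterozygote frequency:
q = 1 - p = 1 - 0.2838 = 0.7162
2pq = 2 * 0.2838 * 0.7162 = 0.4065

0.4065


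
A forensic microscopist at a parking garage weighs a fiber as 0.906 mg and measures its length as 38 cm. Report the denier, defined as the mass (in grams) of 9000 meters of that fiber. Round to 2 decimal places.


Denier calculation:
Mass in grams = 0.906 mg / 1000 = 0.000906 g
Length in meters = 38 cm / 100 = 0.38 m
Linear density = mass / length = 0.000906 / 0.38 = 0.00238421 g/m
Denier = (g/m) * 9000 = 0.00238421 * 9000 = 21.46

21.46


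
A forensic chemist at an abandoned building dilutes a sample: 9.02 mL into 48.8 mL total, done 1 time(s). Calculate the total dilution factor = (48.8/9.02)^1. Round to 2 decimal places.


Dilution factor calculation:
Single dilution = V_total / V_sample = 48.8 / 9.02 ≈ 5.4102
Number of dilutions = 1
Total DF = (48.8 / 9.02)^1 (full precision, rounded at the end) = 5.41

5.41


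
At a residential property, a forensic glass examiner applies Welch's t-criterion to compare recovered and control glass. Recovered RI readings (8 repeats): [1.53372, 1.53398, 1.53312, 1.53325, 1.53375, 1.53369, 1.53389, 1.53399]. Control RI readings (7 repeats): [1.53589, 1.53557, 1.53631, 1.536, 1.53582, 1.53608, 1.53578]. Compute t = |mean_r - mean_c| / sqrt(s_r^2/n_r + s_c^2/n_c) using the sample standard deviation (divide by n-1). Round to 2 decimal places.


Welch's t-criterion for glass RI comparison:
Recovered mean = sum / n_r = 12.26939 / 8 = 1.5336737
Control mean = sum / n_c = 10.75145 / 7 = 1.5359214
Recovered sample variance s_r^2 = 1.04998e-07
Control sample variance s_c^2 = 5.6181e-08
Welch SE (unpooled) = sqrt(s_r^2/n_r + s_c^2/n_c) = sqrt(1.31248e-08 + 8.02585e-09) = sqrt(2.11506e-08) = 0.000145432
|mean_r - mean_c| = 0.00224768
t = 0.00224768 / 0.000145432 = 15.46

15.46


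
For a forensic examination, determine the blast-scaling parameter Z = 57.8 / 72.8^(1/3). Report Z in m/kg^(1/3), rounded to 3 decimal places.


Scaled distance calculation:
W^(1/3) = 72.8^(1/3) = 4.175519
Z = R / W^(1/3) = 57.8 / 4.175519
Z = 13.843 m/kg^(1/3)

13.843


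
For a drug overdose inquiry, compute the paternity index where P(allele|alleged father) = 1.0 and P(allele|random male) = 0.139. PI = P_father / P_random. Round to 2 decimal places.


Paternity Index calculation:
PI = P(allele|father) / P(allele|random)
PI = 1.0 / 0.139
PI = 7.19

7.19


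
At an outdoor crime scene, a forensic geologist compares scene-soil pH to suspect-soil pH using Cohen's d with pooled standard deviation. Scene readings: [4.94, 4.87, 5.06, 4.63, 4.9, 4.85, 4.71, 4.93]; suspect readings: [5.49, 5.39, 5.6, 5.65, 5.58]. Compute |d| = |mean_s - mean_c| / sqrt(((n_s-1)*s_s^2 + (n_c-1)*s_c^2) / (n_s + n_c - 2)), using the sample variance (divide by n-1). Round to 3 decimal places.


Pooled-variance Cohen's d for soil pH comparison:
Scene mean = 38.89 / 8 = 4.86125
Suspect mean = 27.71 / 5 = 5.542
Scene sample variance s_s^2 = 0.018355
Suspect sample variance s_c^2 = 0.01057
Pooled variance = ((n_s-1)*s_s^2 + (n_c-1)*s_c^2) / (n_s + n_c - 2) = 0.015524
Pooled SD = sqrt(0.015524) = 0.124595
Mean difference = -0.68075
|d| = |-0.68075| / 0.124595 = 5.464

5.464


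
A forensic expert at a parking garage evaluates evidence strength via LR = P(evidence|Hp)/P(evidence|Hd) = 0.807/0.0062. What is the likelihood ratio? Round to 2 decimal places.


Likelihood ratio calculation:
LR = P(E|Hp) / P(E|Hd)
LR = 0.807 / 0.0062
LR = 130.16

130.16


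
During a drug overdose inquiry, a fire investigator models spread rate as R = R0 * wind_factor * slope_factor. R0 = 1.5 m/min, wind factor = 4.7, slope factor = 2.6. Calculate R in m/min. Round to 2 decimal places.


Fire spread rate calculation:
R = R0 * wind_factor * slope_factor
= 1.5 * 4.7 * 2.6
= 7.05 * 2.6
= 18.33 m/min

18.33


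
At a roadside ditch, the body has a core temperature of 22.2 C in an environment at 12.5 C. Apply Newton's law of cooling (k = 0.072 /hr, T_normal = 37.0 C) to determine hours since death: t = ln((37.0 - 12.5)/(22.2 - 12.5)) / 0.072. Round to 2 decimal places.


Using Newton's law of cooling:
t = ln((T_normal - T_ambient) / (T_body - T_ambient)) / k
T_normal - T_ambient = 24.5
T_body - T_ambient = 9.7
Ratio = 2.525773
ln(ratio) = 0.926547
t = 0.926547 / 0.072 = 12.87 hours

12.87


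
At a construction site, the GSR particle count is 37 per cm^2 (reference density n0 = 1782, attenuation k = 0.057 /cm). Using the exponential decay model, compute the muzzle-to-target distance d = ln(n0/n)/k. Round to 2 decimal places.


GSR distance calculation:
n0/n = 1782 / 37 = 48.162162
ln(n0/n) = 3.874574
d = 3.874574 / 0.057 = 67.97 cm

67.97


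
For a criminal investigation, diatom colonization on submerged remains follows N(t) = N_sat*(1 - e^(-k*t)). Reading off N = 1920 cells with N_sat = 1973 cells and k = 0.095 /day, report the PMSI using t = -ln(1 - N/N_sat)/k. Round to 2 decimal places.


PMSI from diatom colonization curve:
N / N_sat = 1920 / 1973 = 0.973137
1 - N/N_sat = 0.026863
ln(1 - N/N_sat) = -3.617005
t = -ln(1 - N/N_sat) / k = -(-3.617005) / 0.095 = 38.07 days

38.07


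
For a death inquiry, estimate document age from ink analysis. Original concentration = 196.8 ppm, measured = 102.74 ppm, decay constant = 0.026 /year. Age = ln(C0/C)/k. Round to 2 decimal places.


Document age estimation:
C0/C = 196.8 / 102.74 = 1.915515
ln(C0/C) = 0.649987
t = 0.649987 / 0.026 = 25.00 years

25.00


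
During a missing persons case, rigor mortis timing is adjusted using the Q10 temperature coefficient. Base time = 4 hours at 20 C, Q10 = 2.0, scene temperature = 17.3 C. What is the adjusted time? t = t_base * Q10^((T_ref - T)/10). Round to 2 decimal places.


Rigor mortis time adjustment:
Exponent = (T_ref - T_actual) / 10 = (20 - 17.3) / 10 = 0.27
Q10 factor = 2.0^0.27 = 1.20581
t_adjusted = 4 * 1.20581 = 4.82 hours

4.82


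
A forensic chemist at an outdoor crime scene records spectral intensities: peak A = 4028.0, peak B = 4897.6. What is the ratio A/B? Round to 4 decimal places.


Spectral peak ratio:
Peak A = 4028.0 counts
Peak B = 4897.6 counts
Ratio = 4028.0 / 4897.6 = 0.8224

0.8224


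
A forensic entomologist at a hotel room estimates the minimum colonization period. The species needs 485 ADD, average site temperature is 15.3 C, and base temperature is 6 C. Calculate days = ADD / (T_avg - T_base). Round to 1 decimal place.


Insect development time:
Effective temperature = avg_temp - T_base = 15.3 - 6 = 9.3 C
Days = ADD / effective_temp = 485 / 9.3 = 52.2 days

52.2


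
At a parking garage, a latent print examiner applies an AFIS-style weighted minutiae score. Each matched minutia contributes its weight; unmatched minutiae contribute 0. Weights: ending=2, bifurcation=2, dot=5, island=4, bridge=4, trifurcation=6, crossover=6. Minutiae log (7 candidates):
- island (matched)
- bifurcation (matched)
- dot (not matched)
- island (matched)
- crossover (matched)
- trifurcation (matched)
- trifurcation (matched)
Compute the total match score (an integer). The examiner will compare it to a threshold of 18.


Weighted minutiae match score:
  island: matched, +4 (running total 4)
  bifurcation: matched, +2 (running total 6)
  dot: not matched, +0
  island: matched, +4 (running total 10)
  crossover: matched, +6 (running total 16)
  trifurcation: matched, +6 (running total 22)
  trifurcation: matched, +6 (running total 28)
Total score = 28
Threshold = 18; verdict = identification

28


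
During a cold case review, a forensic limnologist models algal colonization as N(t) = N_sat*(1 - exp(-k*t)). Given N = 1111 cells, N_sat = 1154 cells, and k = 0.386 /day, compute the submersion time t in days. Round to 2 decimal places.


PMSI from diatom colonization curve:
N / N_sat = 1111 / 1154 = 0.962738
1 - N/N_sat = 0.037262
ln(1 - N/N_sat) = -3.289781
t = -ln(1 - N/N_sat) / k = -(-3.289781) / 0.386 = 8.52 days

8.52


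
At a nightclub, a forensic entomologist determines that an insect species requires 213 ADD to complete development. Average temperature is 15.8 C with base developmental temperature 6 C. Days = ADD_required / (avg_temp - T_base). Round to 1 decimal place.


Insect development time:
Effective temperature = avg_temp - T_base = 15.8 - 6 = 9.8 C
Days = ADD / effective_temp = 213 / 9.8 = 21.7 days

21.7


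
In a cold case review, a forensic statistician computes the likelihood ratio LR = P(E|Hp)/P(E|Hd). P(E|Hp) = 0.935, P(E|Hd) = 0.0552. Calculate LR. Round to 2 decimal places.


Likelihood ratio calculation:
LR = P(E|Hp) / P(E|Hd)
LR = 0.935 / 0.0552
LR = 16.94

16.94


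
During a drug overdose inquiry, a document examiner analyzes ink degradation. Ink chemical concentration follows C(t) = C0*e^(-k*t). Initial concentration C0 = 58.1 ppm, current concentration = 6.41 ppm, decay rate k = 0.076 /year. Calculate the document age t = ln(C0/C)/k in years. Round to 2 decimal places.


Document age estimation:
C0/C = 58.1 / 6.41 = 9.063963
ln(C0/C) = 2.204306
t = 2.204306 / 0.076 = 29.00 years

29.00


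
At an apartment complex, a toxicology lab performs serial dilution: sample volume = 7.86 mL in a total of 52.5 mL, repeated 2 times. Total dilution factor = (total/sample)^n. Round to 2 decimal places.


Dilution factor calculation:
Single dilution = V_total / V_sample = 52.5 / 7.86 ≈ 6.679389
Number of dilutions = 2
Total DF = (52.5 / 7.86)^2 (full precision, rounded at the end) = 44.61

44.61


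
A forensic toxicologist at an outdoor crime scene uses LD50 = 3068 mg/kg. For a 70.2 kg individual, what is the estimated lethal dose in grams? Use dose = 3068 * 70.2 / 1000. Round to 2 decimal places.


Lethal dose calculation:
Lethal dose = LD50 * body_weight / 1000
= 3068 * 70.2 / 1000
= 215373.6 / 1000
= 215.37 g

215.37


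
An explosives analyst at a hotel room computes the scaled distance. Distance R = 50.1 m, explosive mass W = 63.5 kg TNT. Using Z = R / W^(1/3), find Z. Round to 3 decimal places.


Scaled distance calculation:
W^(1/3) = 63.5^(1/3) = 3.989556
Z = R / W^(1/3) = 50.1 / 3.989556
Z = 12.558 m/kg^(1/3)

12.558


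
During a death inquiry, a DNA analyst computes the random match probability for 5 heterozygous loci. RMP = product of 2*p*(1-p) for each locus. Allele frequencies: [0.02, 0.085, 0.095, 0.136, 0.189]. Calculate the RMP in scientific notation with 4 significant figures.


Computing RMP for 5 loci:
Locus 1: 2 * 0.02 * 0.98 = 0.0392
Locus 2: 2 * 0.085 * 0.915 = 0.15555
Locus 3: 2 * 0.095 * 0.905 = 0.17195
Locus 4: 2 * 0.136 * 0.864 = 0.235008
Locus 5: 2 * 0.189 * 0.811 = 0.306558
RMP = 7.554e-05

7.554e-05


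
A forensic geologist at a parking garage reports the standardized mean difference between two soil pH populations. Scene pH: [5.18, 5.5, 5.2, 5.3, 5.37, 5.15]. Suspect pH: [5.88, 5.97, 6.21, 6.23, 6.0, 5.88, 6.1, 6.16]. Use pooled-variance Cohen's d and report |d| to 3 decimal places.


Pooled-variance Cohen's d for soil pH comparison:
Scene mean = 31.7 / 6 = 5.283333
Suspect mean = 48.43 / 8 = 6.05375
Scene sample variance s_s^2 = 0.018027
Suspect sample variance s_c^2 = 0.019884
Pooled variance = ((n_s-1)*s_s^2 + (n_c-1)*s_c^2) / (n_s + n_c - 2) = 0.01911
Pooled SD = sqrt(0.01911) = 0.138239
Mean difference = -0.770417
|d| = |-0.770417| / 0.138239 = 5.573

5.573


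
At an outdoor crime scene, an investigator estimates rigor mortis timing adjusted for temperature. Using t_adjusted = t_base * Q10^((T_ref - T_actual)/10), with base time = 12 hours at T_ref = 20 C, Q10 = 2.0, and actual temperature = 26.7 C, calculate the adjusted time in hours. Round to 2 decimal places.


Rigor mortis time adjustment:
Exponent = (T_ref - T_actual) / 10 = (20 - 26.7) / 10 = -0.67
Q10 factor = 2.0^-0.67 = 0.62851
t_adjusted = 12 * 0.62851 = 7.54 hours

7.54


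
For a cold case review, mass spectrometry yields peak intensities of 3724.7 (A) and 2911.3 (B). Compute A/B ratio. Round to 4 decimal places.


Spectral peak ratio:
Peak A = 3724.7 counts
Peak B = 2911.3 counts
Ratio = 3724.7 / 2911.3 = 1.2794

1.2794


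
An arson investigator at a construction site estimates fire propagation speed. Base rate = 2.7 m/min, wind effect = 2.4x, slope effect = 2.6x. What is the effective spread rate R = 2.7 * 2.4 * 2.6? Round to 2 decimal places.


Fire spread rate calculation:
R = R0 * wind_factor * slope_factor
= 2.7 * 2.4 * 2.6
= 6.48 * 2.6
= 16.85 m/min

16.85


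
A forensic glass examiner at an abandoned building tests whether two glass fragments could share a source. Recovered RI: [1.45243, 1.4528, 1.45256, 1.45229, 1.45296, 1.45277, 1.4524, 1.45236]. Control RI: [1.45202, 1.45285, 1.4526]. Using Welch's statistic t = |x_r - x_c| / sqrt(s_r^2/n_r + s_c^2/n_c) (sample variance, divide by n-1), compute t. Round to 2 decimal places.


Welch's t-criterion for glass RI comparison:
Recovered mean = sum / n_r = 11.62057 / 8 = 1.4525713
Control mean = sum / n_c = 4.35747 / 3 = 1.45249
Recovered sample variance s_r^2 = 5.94411e-08
Control sample variance s_c^2 = 1.813e-07
Welch SE (unpooled) = sqrt(s_r^2/n_r + s_c^2/n_c) = sqrt(7.43013e-09 + 6.04333e-08) = sqrt(6.78634e-08) = 0.000260506
|mean_r - mean_c| = 8.125e-05
t = 8.125e-05 / 0.000260506 = 0.31

0.31


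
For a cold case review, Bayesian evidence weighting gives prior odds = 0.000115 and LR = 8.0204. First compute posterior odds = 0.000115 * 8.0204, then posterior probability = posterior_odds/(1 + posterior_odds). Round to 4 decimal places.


Bayesian evidence evaluation:
Posterior odds = prior_odds * LR = 0.000115 * 8.0204 = 0.000922346
Posterior probability = posterior_odds / (1 + posterior_odds)
= 0.000922346 / (1 + 0.000922346)
= 0.000922346 / 1.000922346
= 0.0009

0.0009


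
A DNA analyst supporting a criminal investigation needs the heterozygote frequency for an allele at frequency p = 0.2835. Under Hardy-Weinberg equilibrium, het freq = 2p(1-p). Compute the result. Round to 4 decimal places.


Hardy-Weinberg heterozygote frequency:
q = 1 - p = 1 - 0.2835 = 0.7165
2pq = 2 * 0.2835 * 0.7165 = 0.4063

0.4063


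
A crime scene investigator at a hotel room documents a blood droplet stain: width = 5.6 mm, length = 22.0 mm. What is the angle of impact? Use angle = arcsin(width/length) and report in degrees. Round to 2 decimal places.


Blood spatter impact angle calculation:
width / length = 5.6 / 22.0 = 0.254545
angle = arcsin(0.254545)
angle = 14.75 degrees

14.75


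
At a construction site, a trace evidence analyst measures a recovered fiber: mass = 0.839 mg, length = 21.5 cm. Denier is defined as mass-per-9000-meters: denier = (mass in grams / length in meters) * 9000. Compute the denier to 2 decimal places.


Denier calculation:
Mass in grams = 0.839 mg / 1000 = 0.000839 g
Length in meters = 21.5 cm / 100 = 0.215 m
Linear density = mass / length = 0.000839 / 0.215 = 0.00390233 g/m
Denier = (g/m) * 9000 = 0.00390233 * 9000 = 35.12

35.12


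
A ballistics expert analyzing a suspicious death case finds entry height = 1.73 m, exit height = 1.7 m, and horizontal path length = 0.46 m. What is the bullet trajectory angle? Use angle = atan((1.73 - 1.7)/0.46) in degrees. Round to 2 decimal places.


Bullet trajectory angle:
Height difference = 1.73 - 1.7 = 0.03 m
angle = atan(0.03 / 0.46)
angle = atan(0.065217)
angle = 3.73 degrees

3.73


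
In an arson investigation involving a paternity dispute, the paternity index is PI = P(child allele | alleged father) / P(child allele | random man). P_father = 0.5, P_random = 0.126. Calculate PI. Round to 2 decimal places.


Paternity Index calculation:
PI = P(allele|father) / P(allele|random)
PI = 0.5 / 0.126
PI = 3.97

3.97


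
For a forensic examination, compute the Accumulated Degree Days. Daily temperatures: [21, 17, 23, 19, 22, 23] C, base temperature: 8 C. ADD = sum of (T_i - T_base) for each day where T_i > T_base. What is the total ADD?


Computing ADD day by day:
Day 1: max(0, 21 - 8) = 13
Day 2: max(0, 17 - 8) = 9
Day 3: max(0, 23 - 8) = 15
Day 4: max(0, 19 - 8) = 11
Day 5: max(0, 22 - 8) = 14
Day 6: max(0, 23 - 8) = 15
Total ADD = 77

77


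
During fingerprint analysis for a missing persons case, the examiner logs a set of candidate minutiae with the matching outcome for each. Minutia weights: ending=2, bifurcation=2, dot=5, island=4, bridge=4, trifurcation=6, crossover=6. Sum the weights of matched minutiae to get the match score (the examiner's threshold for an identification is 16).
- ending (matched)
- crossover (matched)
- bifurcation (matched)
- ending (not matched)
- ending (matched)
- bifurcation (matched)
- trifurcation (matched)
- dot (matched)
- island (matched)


Weighted minutiae match score:
  ending: matched, +2 (running total 2)
  crossover: matched, +6 (running total 8)
  bifurcation: matched, +2 (running total 10)
  ending: not matched, +0
  ending: matched, +2 (running total 12)
  bifurcation: matched, +2 (running total 14)
  trifurcation: matched, +6 (running total 20)
  dot: matched, +5 (running total 25)
  island: matched, +4 (running total 29)
Total score = 29
Threshold = 16; verdict = identification

29


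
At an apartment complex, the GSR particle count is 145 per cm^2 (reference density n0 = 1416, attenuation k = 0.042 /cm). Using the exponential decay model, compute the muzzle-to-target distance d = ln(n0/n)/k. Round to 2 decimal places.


GSR distance calculation:
n0/n = 1416 / 145 = 9.765517
ln(n0/n) = 2.278858
d = 2.278858 / 0.042 = 54.26 cm

54.26


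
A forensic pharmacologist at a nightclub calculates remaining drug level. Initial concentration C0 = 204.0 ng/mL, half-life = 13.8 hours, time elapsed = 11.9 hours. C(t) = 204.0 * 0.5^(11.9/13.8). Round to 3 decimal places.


Drug concentration decay:
Number of half-lives = t / t_half = 11.9 / 13.8 = 0.862319
Decay factor = 0.5^0.862319 = 0.55006766
C(t) = 204.0 * 0.55006766 = 112.214 ng/mL

112.214


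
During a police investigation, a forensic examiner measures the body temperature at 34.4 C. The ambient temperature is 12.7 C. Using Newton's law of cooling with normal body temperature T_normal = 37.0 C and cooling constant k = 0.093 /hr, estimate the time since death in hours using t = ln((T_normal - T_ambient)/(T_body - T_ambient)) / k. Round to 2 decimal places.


Using Newton's law of cooling:
t = ln((T_normal - T_ambient) / (T_body - T_ambient)) / k
T_normal - T_ambient = 24.3
T_body - T_ambient = 21.7
Ratio = 1.119816
ln(ratio) = 0.113164
t = 0.113164 / 0.093 = 1.22 hours

1.22


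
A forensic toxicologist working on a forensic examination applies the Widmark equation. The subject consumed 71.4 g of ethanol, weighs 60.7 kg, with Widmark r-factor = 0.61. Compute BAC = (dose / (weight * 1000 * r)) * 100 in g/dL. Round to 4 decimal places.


Applying the Widmark formula:
BAC = (dose_g / (body_wt * 1000 * r)) * 100
Denominator = 60.7 * 1000 * 0.61 = 37027
BAC = (71.4 / 37027) * 100
BAC = 0.1928 g/dL

0.1928


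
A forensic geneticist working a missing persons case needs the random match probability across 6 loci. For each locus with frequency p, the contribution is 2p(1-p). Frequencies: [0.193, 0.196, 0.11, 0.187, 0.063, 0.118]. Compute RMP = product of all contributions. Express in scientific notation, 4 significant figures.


Computing RMP for 6 loci:
Locus 1: 2 * 0.193 * 0.807 = 0.311502
Locus 2: 2 * 0.196 * 0.804 = 0.315168
Locus 3: 2 * 0.11 * 0.89 = 0.1958
Locus 4: 2 * 0.187 * 0.813 = 0.304062
Locus 5: 2 * 0.063 * 0.937 = 0.118062
Locus 6: 2 * 0.118 * 0.882 = 0.208152
RMP = 1.436e-04

1.436e-04


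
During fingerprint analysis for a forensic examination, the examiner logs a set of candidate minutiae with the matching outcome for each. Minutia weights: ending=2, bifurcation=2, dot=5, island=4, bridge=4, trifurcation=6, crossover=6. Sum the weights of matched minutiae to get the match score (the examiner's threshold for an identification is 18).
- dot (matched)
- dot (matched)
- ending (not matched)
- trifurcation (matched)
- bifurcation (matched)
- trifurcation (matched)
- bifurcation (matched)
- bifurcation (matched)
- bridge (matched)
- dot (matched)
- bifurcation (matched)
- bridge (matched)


Weighted minutiae match score:
  dot: matched, +5 (running total 5)
  dot: matched, +5 (running total 10)
  ending: not matched, +0
  trifurcation: matched, +6 (running total 16)
  bifurcation: matched, +2 (running total 18)
  trifurcation: matched, +6 (running total 24)
  bifurcation: matched, +2 (running total 26)
  bifurcation: matched, +2 (running total 28)
  bridge: matched, +4 (running total 32)
  dot: matched, +5 (running total 37)
  bifurcation: matched, +2 (running total 39)
  bridge: matched, +4 (running total 43)
Total score = 43
Threshold = 18; verdict = identification

43
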